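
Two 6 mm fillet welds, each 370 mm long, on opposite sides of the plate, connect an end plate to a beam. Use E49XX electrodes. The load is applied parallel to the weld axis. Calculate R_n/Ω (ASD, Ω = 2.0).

E49XX → F_EXX = 490 MPa.
Effective throat t_e = 0.707 × 6 = 4.242 mm.
Total length L = 740 mm; A_we = 4.242 × 740 = 3139 mm².
F_nw = 0.6 F_EXX = 0.6 × 490 = 294 MPa.
R_n = 294 × 3139 × 10⁻³ = 922.9 kN; R_n/Ω = 922.9/2.0 = 461.4 kN.

R_n/Ω ≈ 461 kN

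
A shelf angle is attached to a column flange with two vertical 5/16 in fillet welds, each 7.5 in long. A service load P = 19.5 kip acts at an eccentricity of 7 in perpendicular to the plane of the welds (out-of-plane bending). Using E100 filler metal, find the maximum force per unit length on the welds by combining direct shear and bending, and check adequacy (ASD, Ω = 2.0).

f_max ≈ 7.4 kip/in; NOT adequate

E100XX → F_EXX = 100 ksi.
L_w = 2 × 7.5 = 15 in; section modulus (unit throat) S = 2 × L²/6 = 18.75 in².
Direct shear f_v = P/L_w = 19.5/15 = 1.3 kip/in.
Moment M = P × e = 19.5 × 7 = 136.5 kip·in; bending f_b = M/S = 7.28 kip/in.
f_max = √(f_v² + f_b²) = √(1.3² + 7.28²) = 7.395 kip/in.
r_n/Ω = (1/2.0) × 0.6 × 100 × (0.707 × 0.3125) = 6.628 kip/in → NOT adequate.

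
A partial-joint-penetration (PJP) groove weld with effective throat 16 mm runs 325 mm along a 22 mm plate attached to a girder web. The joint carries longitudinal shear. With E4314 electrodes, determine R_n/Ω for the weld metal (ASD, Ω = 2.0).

R_n/Ω ≈ 671 kN

E43XX → F_EXX = 430 MPa.
Effective throat (given) t_e = 16 mm.
A_we = 16 × 325 = 5200 mm².
F_nw = 0.6 F_EXX = 258 MPa.
R_n/Ω = (258 × 5200) / 2.0 × 10⁻³ = 670.8 kN.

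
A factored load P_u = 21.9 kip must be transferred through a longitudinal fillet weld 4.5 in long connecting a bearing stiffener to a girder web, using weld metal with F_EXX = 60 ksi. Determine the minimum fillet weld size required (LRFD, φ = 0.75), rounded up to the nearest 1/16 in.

w = 5/16 in

Total weld length L = 4.5 in.
Required throat t_e = P_u / (φ × 0.6 F_EXX × L) = 21.9 / (0.75 × 0.6 × 60 × 4.5) = 0.1802 in.
Required leg w = t_e / 0.707 = 0.2549 in → use 5/16 in.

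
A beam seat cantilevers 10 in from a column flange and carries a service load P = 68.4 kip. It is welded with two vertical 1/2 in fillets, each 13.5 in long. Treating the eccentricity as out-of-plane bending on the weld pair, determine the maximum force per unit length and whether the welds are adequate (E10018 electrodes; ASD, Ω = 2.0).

f_max ≈ 11.5 kip/in; NOT adequate

E100XX → F_EXX = 100 ksi.
L_w = 2 × 13.5 = 27 in; section modulus (unit throat) S = 2 × L²/6 = 60.75 in².
Direct shear f_v = P/L_w = 68.4/27 = 2.533 kip/in.
Moment M = P × e = 68.4 × 10 = 684 kip·in; bending f_b = M/S = 11.26 kip/in.
f_max = √(f_v² + f_b²) = √(2.533² + 11.26²) = 11.54 kip/in.
r_n/Ω = (1/2.0) × 0.6 × 100 × (0.707 × 0.5) = 10.6 kip/in → NOT adequate.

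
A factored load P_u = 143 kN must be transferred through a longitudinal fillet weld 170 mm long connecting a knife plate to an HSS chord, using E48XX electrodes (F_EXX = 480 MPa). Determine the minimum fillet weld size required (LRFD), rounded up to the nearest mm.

w = 6 mm

Total weld length L = 170 mm.
Required throat t_e = P_u / (φ × 0.6 F_EXX × L) = 143 / (0.75 × 0.6 × 480 × 170 × 10⁻³) = 3.894 mm.
Required leg w = t_e / 0.707 = 5.508 mm → use 6 mm.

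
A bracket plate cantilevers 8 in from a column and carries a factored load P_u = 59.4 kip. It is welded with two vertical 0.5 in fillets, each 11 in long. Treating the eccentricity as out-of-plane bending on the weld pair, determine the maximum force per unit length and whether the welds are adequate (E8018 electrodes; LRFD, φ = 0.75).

E80XX → F_EXX = 80 ksi.
L_w = 2 × 11 = 22 in; section modulus (unit throat) S = 2 × L²/6 = 40.33 in².
Direct shear f_v = P/L_w = 59.4/22 = 2.7 kip/in.
Moment M = P × e = 59.4 × 8 = 475.2 kip·in; bending f_b = M/S = 11.78 kip/in.
f_max = √(f_v² + f_b²) = √(2.7² + 11.78²) = 12.09 kip/in.
φr_n = 0.75 × 0.6 × 80 × (0.707 × 0.5) = 12.73 kip/in → adequate.

f_max ≈ 12.1 kip/in; adequate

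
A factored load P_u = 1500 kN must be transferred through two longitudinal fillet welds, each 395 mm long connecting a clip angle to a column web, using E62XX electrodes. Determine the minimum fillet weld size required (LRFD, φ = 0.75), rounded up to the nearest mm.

w = 10 mm

E62XX → F_EXX = 620 MPa.
Total weld length L = 790 mm.
Required throat t_e = P_u / (φ × 0.6 F_EXX × L) = 1500 / (0.75 × 0.6 × 620 × 790 × 10⁻³) = 6.805 mm.
Required leg w = t_e / 0.707 = 9.626 mm → use 10 mm.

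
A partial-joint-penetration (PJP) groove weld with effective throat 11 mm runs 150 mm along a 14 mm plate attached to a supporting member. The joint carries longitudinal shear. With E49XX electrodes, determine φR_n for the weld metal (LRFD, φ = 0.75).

E49XX → F_EXX = 490 MPa.
Effective throat (given) t_e = 11 mm.
A_we = 11 × 150 = 1650 mm².
F_nw = 0.6 F_EXX = 294 MPa.
φR_n = 0.75 × 294 × 1650 × 10⁻³ = 363.8 kN.

φR_n ≈ 364 kN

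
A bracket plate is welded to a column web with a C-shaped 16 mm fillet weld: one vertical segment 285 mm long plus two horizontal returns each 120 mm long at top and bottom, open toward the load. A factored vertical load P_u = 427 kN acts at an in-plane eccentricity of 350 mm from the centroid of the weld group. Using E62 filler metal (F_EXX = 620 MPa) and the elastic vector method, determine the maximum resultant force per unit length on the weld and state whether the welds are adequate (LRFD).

Total weld length L_w = 525 mm. Treat welds as unit-width lines.
Centroid: x̄ = 2×120×60 / 525 = 27.43 mm from the vertical weld.
Polar moment about centroid: J = I_x + I_y = [285³/12 + 2×120×142.5²] + [285×27.43² + 2(120³/12 + 120×32.57²)] = 7560000 mm³.
Direct shear f_v = P/L_w = 427×10³ / 525 = 813.3 N/mm (vertical).
Torsion M = P·e = 427×10³ × 350 = 149450000 N·mm.
Critical point at (x, y) = (92.57, 142.5) from centroid. f_tx = M·y/J = 2817 N/mm; f_ty = M·x/J = 1830 N/mm.
Resultant f_max = √[f_tx² + (f_v + f_ty)²] = √[2817² + (813.3 + 1830)²] = 3863 N/mm.
Capacity per unit length: φr_n = 0.75 × 0.6 × 620 × (0.707 × 16) = 3156 N/mm.
3863 > 3156 → NOT adequate.

f_max ≈ 3860 N/mm; NOT adequate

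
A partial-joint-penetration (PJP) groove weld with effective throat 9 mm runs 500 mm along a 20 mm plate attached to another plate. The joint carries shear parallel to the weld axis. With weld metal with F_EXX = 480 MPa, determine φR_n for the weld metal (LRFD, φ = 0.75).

Effective throat (given) t_e = 9 mm.
A_we = 9 × 500 = 4500 mm².
F_nw = 0.6 F_EXX = 288 MPa.
φR_n = 0.75 × 288 × 4500 × 10⁻³ = 972 kN.

φR_n ≈ 972 kN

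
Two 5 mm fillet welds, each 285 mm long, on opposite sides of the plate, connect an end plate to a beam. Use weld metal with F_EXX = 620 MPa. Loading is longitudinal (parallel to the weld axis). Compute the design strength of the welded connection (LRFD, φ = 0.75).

Effective throat t_e = 0.707 × 5 = 3.535 mm.
Total length L = 570 mm; A_we = 3.535 × 570 = 2015 mm².
F_nw = 0.6 F_EXX = 0.6 × 620 = 372 MPa.
φR_n = 0.75 × 372 × 2015 × 10⁻³ = 562.2 kN.

φR_n ≈ 562 kN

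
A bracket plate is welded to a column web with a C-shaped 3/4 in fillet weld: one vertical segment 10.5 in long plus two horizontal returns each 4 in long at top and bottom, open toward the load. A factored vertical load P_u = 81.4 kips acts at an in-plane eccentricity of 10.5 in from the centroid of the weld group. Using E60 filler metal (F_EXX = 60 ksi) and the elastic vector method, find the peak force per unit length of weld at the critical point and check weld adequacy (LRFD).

Total weld length L_w = 18.5 in. Treat welds as unit-width lines.
Centroid: x̄ = 2×4×2 / 18.5 = 0.8649 in from the vertical weld.
Polar moment about centroid: J = I_x + I_y = [10.5³/12 + 2×4×5.25²] + [10.5×0.8649² + 2(4³/12 + 4×1.135²)] = 345.8 in³.
Direct shear f_v = P/L_w = 81.4 / 18.5 = 4.4 kip/in (vertical).
Torsion M = P·e = 81.4 × 10.5 = 854.7 kip·in.
Critical point at (x, y) = (3.135, 5.25) from centroid. f_tx = M·y/J = 12.98 kip/in; f_ty = M·x/J = 7.749 kip/in.
Resultant f_max = √[f_tx² + (f_v + f_ty)²] = √[12.98² + (4.4 + 7.749)²] = 17.78 kip/in.
Capacity per unit length: φr_n = 0.75 × 0.6 × 60 × (0.707 × 0.75) = 14.32 kip/in.
17.78 > 14.32 → NOT adequate.

f_max ≈ 17.8 kip/in; NOT adequate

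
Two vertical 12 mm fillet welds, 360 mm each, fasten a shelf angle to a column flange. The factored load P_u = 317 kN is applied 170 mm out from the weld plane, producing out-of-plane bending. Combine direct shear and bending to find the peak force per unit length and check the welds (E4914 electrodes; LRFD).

f_max ≈ 1320 N/mm; adequate

E49XX → F_EXX = 490 MPa.
L_w = 2 × 360 = 720 mm; section modulus (unit throat) S = 2 × L²/6 = 43200 mm².
Direct shear f_v = P/L_w = 317×10³/720 = 440.3 N/mm.
Moment M = P × e = 317×10³ × 170 = 53890000 N·mm; bending f_b = M/S = 1247 N/mm.
f_max = √(f_v² + f_b²) = √(440.3² + 1247²) = 1323 N/mm.
φr_n = 0.75 × 0.6 × 490 × (0.707 × 12) = 1871 N/mm → adequate.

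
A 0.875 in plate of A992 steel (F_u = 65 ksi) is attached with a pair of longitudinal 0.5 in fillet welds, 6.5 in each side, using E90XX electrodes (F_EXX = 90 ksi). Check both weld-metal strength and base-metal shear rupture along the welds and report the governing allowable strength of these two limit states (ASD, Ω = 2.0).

R_n/Ω ≈ 124 kip (weld metal governs)

t_e = 0.707 × 0.5 = 0.3535 in; L = 13 in.
Weld metal: R_n/Ω = (1/2.0) × 0.6 × 90 × 0.3535 × 13 = 124.1 kip.
Base metal (shear rupture): R_n/Ω = (1/2.0) × 0.6 × 65 × 0.875 × 13 = 221.8 kip.
Governing: weld metal.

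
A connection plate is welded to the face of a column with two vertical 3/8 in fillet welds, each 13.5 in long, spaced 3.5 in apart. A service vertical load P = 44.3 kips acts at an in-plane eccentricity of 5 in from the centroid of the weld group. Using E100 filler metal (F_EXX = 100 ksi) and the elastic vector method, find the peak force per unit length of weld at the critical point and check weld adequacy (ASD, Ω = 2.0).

f_max ≈ 3.89 kip/in; adequate

Total weld length L_w = 27 in. Treat welds as unit-width lines.
Polar moment about centroid: J = 2[d³/12 + d(b/2)²] = 2[13.5³/12 + 13.5×1.75²] = 492.8 in³.
Direct shear f_v = P/L_w = 44.3 / 27 = 1.641 kip/in (vertical).
Torsion M = P·e = 44.3 × 5 = 221.5 kip·in.
Critical point at (x, y) = (1.75, 6.75) from centroid. f_tx = M·y/J = 3.034 kip/in; f_ty = M·x/J = 0.7867 kip/in.
Resultant f_max = √[f_tx² + (f_v + f_ty)²] = √[3.034² + (1.641 + 0.7867)²] = 3.886 kip/in.
Capacity per unit length: r_n/Ω = (1/2.0) × 0.6 × 100 × (0.707 × 0.375) = 7.954 kip/in.
3.886 ≤ 7.954 → adequate.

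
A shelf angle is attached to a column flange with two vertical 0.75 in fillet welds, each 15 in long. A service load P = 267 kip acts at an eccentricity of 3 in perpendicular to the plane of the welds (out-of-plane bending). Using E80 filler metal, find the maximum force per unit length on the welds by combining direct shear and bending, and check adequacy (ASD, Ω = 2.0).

E80XX → F_EXX = 80 ksi.
L_w = 2 × 15 = 30 in; section modulus (unit throat) S = 2 × L²/6 = 75 in².
Direct shear f_v = P/L_w = 267/30 = 8.9 kip/in.
Moment M = P × e = 267 × 3 = 801 kip·in; bending f_b = M/S = 10.68 kip/in.
f_max = √(f_v² + f_b²) = √(8.9² + 10.68²) = 13.9 kip/in.
r_n/Ω = (1/2.0) × 0.6 × 80 × (0.707 × 0.75) = 12.73 kip/in → NOT adequate.

f_max ≈ 13.9 kip/in; NOT adequate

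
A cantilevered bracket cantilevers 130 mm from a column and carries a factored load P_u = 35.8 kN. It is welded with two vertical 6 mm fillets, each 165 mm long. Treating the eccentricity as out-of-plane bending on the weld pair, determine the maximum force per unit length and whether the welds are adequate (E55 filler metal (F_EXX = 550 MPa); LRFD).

f_max ≈ 524 N/mm; adequate

L_w = 2 × 165 = 330 mm; section modulus (unit throat) S = 2 × L²/6 = 9075 mm².
Direct shear f_v = P/L_w = 35.8×10³/330 = 108.5 N/mm.
Moment M = P × e = 35.8×10³ × 130 = 4654000 N·mm; bending f_b = M/S = 512.8 N/mm.
f_max = √(f_v² + f_b²) = √(108.5² + 512.8²) = 524.2 N/mm.
φr_n = 0.75 × 0.6 × 550 × (0.707 × 6) = 1050 N/mm → adequate.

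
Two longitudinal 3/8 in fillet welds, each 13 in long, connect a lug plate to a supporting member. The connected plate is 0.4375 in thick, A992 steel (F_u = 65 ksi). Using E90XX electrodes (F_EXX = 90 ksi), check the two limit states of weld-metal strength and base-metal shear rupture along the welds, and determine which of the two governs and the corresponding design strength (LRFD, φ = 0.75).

φR_n ≈ 279 kip (weld metal governs)

t_e = 0.707 × 0.375 = 0.2651 in; L = 26 in.
Weld metal: φR_n = 0.75 × 0.6 × 90 × 0.2651 × 26 = 279.2 kip.
Base metal (shear rupture): φR_n = 0.75 × 0.6 × 65 × 0.4375 × 26 = 332.7 kip.
Governing: weld metal.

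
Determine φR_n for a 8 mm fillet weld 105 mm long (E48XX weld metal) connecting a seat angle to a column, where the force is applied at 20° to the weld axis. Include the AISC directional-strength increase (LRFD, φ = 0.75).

φR_n ≈ 141 kN

E48XX → F_EXX = 480 MPa.
t_e = 0.707 × 8 = 5.656 mm; A_we = 5.656 × 105 = 593.9 mm².
Directional factor: 1.0 + 0.5 sin^1.5(20°) = 1.1.
F_nw = 0.6 × 480 × 1.1 = 316.8 MPa.
φR_n = 0.75 × 316.8 × 593.9 × 10⁻³ = 141.1 kN.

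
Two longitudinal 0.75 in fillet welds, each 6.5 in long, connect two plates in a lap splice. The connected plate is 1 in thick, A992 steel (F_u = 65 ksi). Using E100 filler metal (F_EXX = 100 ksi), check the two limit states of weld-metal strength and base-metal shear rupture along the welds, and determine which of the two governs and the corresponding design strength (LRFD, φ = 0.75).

φR_n ≈ 310 kips (weld metal governs)

t_e = 0.707 × 0.75 = 0.5302 in; L = 13 in.
Weld metal: φR_n = 0.75 × 0.6 × 100 × 0.5302 × 13 = 310.2 kips.
Base metal (shear rupture): φR_n = 0.75 × 0.6 × 65 × 1 × 13 = 380.2 kips.
Governing: weld metal.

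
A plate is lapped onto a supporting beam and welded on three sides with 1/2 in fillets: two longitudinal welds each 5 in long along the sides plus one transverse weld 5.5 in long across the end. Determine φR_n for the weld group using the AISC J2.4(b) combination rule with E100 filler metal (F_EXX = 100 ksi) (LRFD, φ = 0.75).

φR_n ≈ 266 kip

t_e = 0.707 × 0.5 = 0.3535 in.
R_nwl = 0.6 × 100 × 0.3535 × 10 = 212.1 kip (longitudinal, 2 welds).
R_nwt = 0.6 × 100 × 0.3535 × 5.5 = 116.7 kip (transverse, base value).
(i) R_nwl + R_nwt = 328.8 kip; (ii) 0.85 R_nwl + 1.5 R_nwt = 355.3 kip.
R_n = max = 355.3 kip [governs: (ii)]; φR_n = 266.5 kip.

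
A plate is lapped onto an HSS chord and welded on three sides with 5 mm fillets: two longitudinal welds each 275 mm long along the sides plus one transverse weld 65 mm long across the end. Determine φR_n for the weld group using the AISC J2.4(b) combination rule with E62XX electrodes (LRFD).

φR_n ≈ 607 kN

E62XX → F_EXX = 620 MPa.
t_e = 0.707 × 5 = 3.535 mm.
R_nwl = 0.6 × 620 × 3.535 × 550 × 10⁻³ = 723.3 kN (longitudinal, 2 welds).
R_nwt = 0.6 × 620 × 3.535 × 65 × 10⁻³ = 85.48 kN (transverse, base value).
(i) R_nwl + R_nwt = 808.7 kN; (ii) 0.85 R_nwl + 1.5 R_nwt = 743 kN.
R_n = max = 808.7 kN [governs: (i)]; φR_n = 606.6 kN.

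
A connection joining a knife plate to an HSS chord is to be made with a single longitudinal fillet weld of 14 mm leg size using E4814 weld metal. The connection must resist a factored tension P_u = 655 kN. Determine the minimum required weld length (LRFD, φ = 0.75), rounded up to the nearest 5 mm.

L = 310 mm

E48XX → F_EXX = 480 MPa.
Throat t_e = 0.707 × 14 = 9.898 mm.
φr_n = 0.75 × 0.6 × 480 × 9.898 × 10⁻³ = 2.138 kN/mm.
L_req = P_u / φr_n = 655 / 2.138 = 306.4 mm total.
Round up → use L = 310 mm.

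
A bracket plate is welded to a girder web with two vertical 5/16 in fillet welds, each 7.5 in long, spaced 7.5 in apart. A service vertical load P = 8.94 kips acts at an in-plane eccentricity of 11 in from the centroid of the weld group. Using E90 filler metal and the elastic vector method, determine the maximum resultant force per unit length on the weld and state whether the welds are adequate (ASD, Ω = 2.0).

f_max ≈ 2.31 kip/in; adequate

E90XX → F_EXX = 90 ksi.
Total weld length L_w = 15 in. Treat welds as unit-width lines.
Polar moment about centroid: J = 2[d³/12 + d(b/2)²] = 2[7.5³/12 + 7.5×3.75²] = 281.2 in³.
Direct shear f_v = P/L_w = 8.94 / 15 = 0.596 kip/in (vertical).
Torsion M = P·e = 8.94 × 11 = 98.34 kip·in.
Critical point at (x, y) = (3.75, 3.75) from centroid. f_tx = M·y/J = 1.311 kip/in; f_ty = M·x/J = 1.311 kip/in.
Resultant f_max = √[f_tx² + (f_v + f_ty)²] = √[1.311² + (0.596 + 1.311)²] = 2.314 kip/in.
Capacity per unit length: r_n/Ω = (1/2.0) × 0.6 × 90 × (0.707 × 0.3125) = 5.965 kip/in.
2.314 ≤ 5.965 → adequate.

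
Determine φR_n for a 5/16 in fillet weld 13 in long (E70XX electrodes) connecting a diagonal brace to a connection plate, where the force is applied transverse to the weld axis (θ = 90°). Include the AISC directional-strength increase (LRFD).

φR_n ≈ 136 kip

E70XX → F_EXX = 70 ksi.
t_e = 0.707 × 0.3125 = 0.2209 in; A_we = 0.2209 × 13 = 2.872 in².
Directional factor: 1.0 + 0.5 sin^1.5(90°) = 1.5.
F_nw = 0.6 × 70 × 1.5 = 63 ksi.
φR_n = 0.75 × 63 × 2.872 = 135.7 kip.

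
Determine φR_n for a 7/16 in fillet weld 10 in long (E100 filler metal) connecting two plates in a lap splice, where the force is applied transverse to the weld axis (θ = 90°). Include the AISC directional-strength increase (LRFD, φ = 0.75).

E100XX → F_EXX = 100 ksi.
t_e = 0.707 × 0.4375 = 0.3093 in; A_we = 0.3093 × 10 = 3.093 in².
Directional factor: 1.0 + 0.5 sin^1.5(90°) = 1.5.
F_nw = 0.6 × 100 × 1.5 = 90 ksi.
φR_n = 0.75 × 90 × 3.093 = 208.8 kips.

φR_n ≈ 209 kips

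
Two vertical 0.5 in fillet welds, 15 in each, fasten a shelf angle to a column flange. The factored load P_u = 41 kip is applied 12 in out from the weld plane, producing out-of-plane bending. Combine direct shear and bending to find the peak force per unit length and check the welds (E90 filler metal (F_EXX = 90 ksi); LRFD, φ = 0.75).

L_w = 2 × 15 = 30 in; section modulus (unit throat) S = 2 × L²/6 = 75 in².
Direct shear f_v = P/L_w = 41/30 = 1.367 kip/in.
Moment M = P × e = 41 × 12 = 492 kip·in; bending f_b = M/S = 6.56 kip/in.
f_max = √(f_v² + f_b²) = √(1.367² + 6.56²) = 6.701 kip/in.
φr_n = 0.75 × 0.6 × 90 × (0.707 × 0.5) = 14.32 kip/in → adequate.

f_max ≈ 6.7 kip/in; adequate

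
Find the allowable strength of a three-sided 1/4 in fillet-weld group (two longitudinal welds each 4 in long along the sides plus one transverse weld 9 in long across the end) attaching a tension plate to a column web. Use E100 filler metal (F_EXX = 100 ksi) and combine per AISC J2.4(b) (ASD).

t_e = 0.707 × 0.25 = 0.1767 in.
R_nwl = 0.6 × 100 × 0.1767 × 8 = 84.84 kips (longitudinal, 2 welds).
R_nwt = 0.6 × 100 × 0.1767 × 9 = 95.44 kips (transverse, base value).
(i) R_nwl + R_nwt = 180.3 kips; (ii) 0.85 R_nwl + 1.5 R_nwt = 215.3 kips.
R_n = max = 215.3 kips [governs: (ii)]; R_n/Ω = 107.6 kips.

R_n/Ω ≈ 108 kips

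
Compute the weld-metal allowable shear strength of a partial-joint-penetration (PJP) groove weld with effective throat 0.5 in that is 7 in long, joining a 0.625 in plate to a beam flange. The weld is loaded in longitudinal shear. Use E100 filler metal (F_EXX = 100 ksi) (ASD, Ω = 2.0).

Effective throat (given) t_e = 0.5 in.
A_we = 0.5 × 7 = 3.5 in².
F_nw = 0.6 F_EXX = 60 ksi.
R_n/Ω = (60 × 3.5) / 2.0 = 105 kip.

R_n/Ω ≈ 105 kip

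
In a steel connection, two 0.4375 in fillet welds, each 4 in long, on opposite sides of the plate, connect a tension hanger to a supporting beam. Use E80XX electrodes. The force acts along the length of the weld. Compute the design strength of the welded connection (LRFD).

φR_n ≈ 89.1 kip

E80XX → F_EXX = 80 ksi.
Effective throat t_e = 0.707 × 0.4375 = 0.3093 in.
Total length L = 8 in; A_we = 0.3093 × 8 = 2.474 in².
F_nw = 0.6 F_EXX = 0.6 × 80 = 48 ksi.
φR_n = 0.75 × 48 × 2.474 = 89.08 kip.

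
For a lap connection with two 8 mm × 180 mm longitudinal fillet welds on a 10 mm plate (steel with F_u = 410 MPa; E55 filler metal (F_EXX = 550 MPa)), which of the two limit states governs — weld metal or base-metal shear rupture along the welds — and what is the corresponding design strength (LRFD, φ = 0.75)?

φR_n ≈ 504 kN (weld metal governs)

t_e = 0.707 × 8 = 5.656 mm; L = 360 mm.
Weld metal: φR_n = 0.75 × 0.6 × 550 × 5.656 × 360 × 10⁻³ = 503.9 kN.
Base metal (shear rupture): φR_n = 0.75 × 0.6 × 410 × 10 × 360 × 10⁻³ = 664.2 kN.
Governing: weld metal.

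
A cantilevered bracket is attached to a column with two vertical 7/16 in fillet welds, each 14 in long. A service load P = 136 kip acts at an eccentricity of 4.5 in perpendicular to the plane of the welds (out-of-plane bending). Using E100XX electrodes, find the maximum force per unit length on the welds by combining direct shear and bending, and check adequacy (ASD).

E100XX → F_EXX = 100 ksi.
L_w = 2 × 14 = 28 in; section modulus (unit throat) S = 2 × L²/6 = 65.33 in².
Direct shear f_v = P/L_w = 136/28 = 4.857 kip/in.
Moment M = P × e = 136 × 4.5 = 612 kip·in; bending f_b = M/S = 9.367 kip/in.
f_max = √(f_v² + f_b²) = √(4.857² + 9.367²) = 10.55 kip/in.
r_n/Ω = (1/2.0) × 0.6 × 100 × (0.707 × 0.4375) = 9.279 kip/in → NOT adequate.

f_max ≈ 10.6 kip/in; NOT adequate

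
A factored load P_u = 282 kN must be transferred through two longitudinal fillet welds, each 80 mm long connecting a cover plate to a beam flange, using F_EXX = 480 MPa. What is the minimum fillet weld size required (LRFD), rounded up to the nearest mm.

Total weld length L = 160 mm.
Required throat t_e = P_u / (φ × 0.6 F_EXX × L) = 282 / (0.75 × 0.6 × 480 × 160 × 10⁻³) = 8.16 mm.
Required leg w = t_e / 0.707 = 11.54 mm → use 12 mm.

w = 12 mm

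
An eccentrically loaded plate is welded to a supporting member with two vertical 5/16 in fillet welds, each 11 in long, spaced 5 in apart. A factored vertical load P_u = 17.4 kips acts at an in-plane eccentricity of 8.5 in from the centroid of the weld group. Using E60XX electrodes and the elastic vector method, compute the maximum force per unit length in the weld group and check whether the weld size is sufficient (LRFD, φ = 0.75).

E60XX → F_EXX = 60 ksi.
Total weld length L_w = 22 in. Treat welds as unit-width lines.
Polar moment about centroid: J = 2[d³/12 + d(b/2)²] = 2[11³/12 + 11×2.5²] = 359.3 in³.
Direct shear f_v = P/L_w = 17.4 / 22 = 0.7909 kip/in (vertical).
Torsion M = P·e = 17.4 × 8.5 = 147.9 kip·in.
Critical point at (x, y) = (2.5, 5.5) from centroid. f_tx = M·y/J = 2.264 kip/in; f_ty = M·x/J = 1.029 kip/in.
Resultant f_max = √[f_tx² + (f_v + f_ty)²] = √[2.264² + (0.7909 + 1.029)²] = 2.905 kip/in.
Capacity per unit length: φr_n = 0.75 × 0.6 × 60 × (0.707 × 0.3125) = 5.965 kip/in.
2.905 ≤ 5.965 → adequate.

f_max ≈ 2.9 kip/in; adequate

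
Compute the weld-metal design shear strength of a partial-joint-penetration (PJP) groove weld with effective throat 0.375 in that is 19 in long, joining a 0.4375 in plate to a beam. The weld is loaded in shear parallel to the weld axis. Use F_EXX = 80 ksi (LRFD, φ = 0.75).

φR_n ≈ 256 kip

Effective throat (given) t_e = 0.375 in.
A_we = 0.375 × 19 = 7.125 in².
F_nw = 0.6 F_EXX = 48 ksi.
φR_n = 0.75 × 48 × 7.125 = 256.5 kip.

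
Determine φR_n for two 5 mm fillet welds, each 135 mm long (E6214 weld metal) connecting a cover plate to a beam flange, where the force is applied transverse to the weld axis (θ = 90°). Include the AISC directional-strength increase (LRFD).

φR_n ≈ 399 kN

E62XX → F_EXX = 620 MPa.
t_e = 0.707 × 5 = 3.535 mm; A_we = 3.535 × 270 = 954.4 mm².
Directional factor: 1.0 + 0.5 sin^1.5(90°) = 1.5.
F_nw = 0.6 × 620 × 1.5 = 558 MPa.
φR_n = 0.75 × 558 × 954.4 × 10⁻³ = 399.4 kN.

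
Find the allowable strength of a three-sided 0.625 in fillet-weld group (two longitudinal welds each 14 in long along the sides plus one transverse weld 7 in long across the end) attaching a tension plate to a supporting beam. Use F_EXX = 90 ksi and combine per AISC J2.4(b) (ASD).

R_n/Ω ≈ 418 kip

t_e = 0.707 × 0.625 = 0.4419 in.
R_nwl = 0.6 × 90 × 0.4419 × 28 = 668.1 kip (longitudinal, 2 welds).
R_nwt = 0.6 × 90 × 0.4419 × 7 = 167 kip (transverse, base value).
(i) R_nwl + R_nwt = 835.1 kip; (ii) 0.85 R_nwl + 1.5 R_nwt = 818.4 kip.
R_n = max = 835.1 kip [governs: (i)]; R_n/Ω = 417.6 kip.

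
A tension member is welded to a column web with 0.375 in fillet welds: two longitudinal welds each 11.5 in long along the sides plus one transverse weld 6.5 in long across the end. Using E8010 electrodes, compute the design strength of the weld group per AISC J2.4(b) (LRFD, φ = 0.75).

φR_n ≈ 282 kip

E80XX → F_EXX = 80 ksi.
t_e = 0.707 × 0.375 = 0.2651 in.
R_nwl = 0.6 × 80 × 0.2651 × 23 = 292.7 kip (longitudinal, 2 welds).
R_nwt = 0.6 × 80 × 0.2651 × 6.5 = 82.72 kip (transverse, base value).
(i) R_nwl + R_nwt = 375.4 kip; (ii) 0.85 R_nwl + 1.5 R_nwt = 372.9 kip.
R_n = max = 375.4 kip [governs: (i)]; φR_n = 281.6 kip.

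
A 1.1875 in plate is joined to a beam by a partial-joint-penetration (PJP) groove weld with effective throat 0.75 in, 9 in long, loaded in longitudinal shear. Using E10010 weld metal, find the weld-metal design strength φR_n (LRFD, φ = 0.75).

φR_n ≈ 304 kips

E100XX → F_EXX = 100 ksi.
Effective throat (given) t_e = 0.75 in.
A_we = 0.75 × 9 = 6.75 in².
F_nw = 0.6 F_EXX = 60 ksi.
φR_n = 0.75 × 60 × 6.75 = 303.8 kips.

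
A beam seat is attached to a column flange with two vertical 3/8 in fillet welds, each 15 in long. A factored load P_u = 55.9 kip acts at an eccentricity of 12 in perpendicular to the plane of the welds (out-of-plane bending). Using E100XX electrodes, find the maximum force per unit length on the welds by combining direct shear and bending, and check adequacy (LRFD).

f_max ≈ 9.14 kip/in; adequate

E100XX → F_EXX = 100 ksi.
L_w = 2 × 15 = 30 in; section modulus (unit throat) S = 2 × L²/6 = 75 in².
Direct shear f_v = P/L_w = 55.9/30 = 1.863 kip/in.
Moment M = P × e = 55.9 × 12 = 670.8 kip·in; bending f_b = M/S = 8.944 kip/in.
f_max = √(f_v² + f_b²) = √(1.863² + 8.944²) = 9.136 kip/in.
φr_n = 0.75 × 0.6 × 100 × (0.707 × 0.375) = 11.93 kip/in → adequate.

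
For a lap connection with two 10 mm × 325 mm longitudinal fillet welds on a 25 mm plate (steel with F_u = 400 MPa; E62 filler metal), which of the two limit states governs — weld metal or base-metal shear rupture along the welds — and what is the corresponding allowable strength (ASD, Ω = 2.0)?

R_n/Ω ≈ 855 kN (weld metal governs)

E62XX → F_EXX = 620 MPa.
t_e = 0.707 × 10 = 7.07 mm; L = 650 mm.
Weld metal: R_n/Ω = (1/2.0) × 0.6 × 620 × 7.07 × 650 × 10⁻³ = 854.8 kN.
Base metal (shear rupture): R_n/Ω = (1/2.0) × 0.6 × 400 × 25 × 650 × 10⁻³ = 1950 kN.
Governing: weld metal.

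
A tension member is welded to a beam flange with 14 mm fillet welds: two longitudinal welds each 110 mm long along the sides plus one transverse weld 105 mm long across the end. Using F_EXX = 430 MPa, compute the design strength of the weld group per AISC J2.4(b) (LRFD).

t_e = 0.707 × 14 = 9.898 mm.
R_nwl = 0.6 × 430 × 9.898 × 220 × 10⁻³ = 561.8 kN (longitudinal, 2 welds).
R_nwt = 0.6 × 430 × 9.898 × 105 × 10⁻³ = 268.1 kN (transverse, base value).
(i) R_nwl + R_nwt = 829.9 kN; (ii) 0.85 R_nwl + 1.5 R_nwt = 879.7 kN.
R_n = max = 879.7 kN [governs: (ii)]; φR_n = 659.8 kN.

φR_n ≈ 660 kN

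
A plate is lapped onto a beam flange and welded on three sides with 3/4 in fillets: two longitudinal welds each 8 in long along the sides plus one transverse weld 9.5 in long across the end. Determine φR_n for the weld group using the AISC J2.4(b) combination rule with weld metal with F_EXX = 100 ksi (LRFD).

φR_n ≈ 665 kips

t_e = 0.707 × 0.75 = 0.5302 in.
R_nwl = 0.6 × 100 × 0.5302 × 16 = 509 kips (longitudinal, 2 welds).
R_nwt = 0.6 × 100 × 0.5302 × 9.5 = 302.2 kips (transverse, base value).
(i) R_nwl + R_nwt = 811.3 kips; (ii) 0.85 R_nwl + 1.5 R_nwt = 886 kips.
R_n = max = 886 kips [governs: (ii)]; φR_n = 664.5 kips.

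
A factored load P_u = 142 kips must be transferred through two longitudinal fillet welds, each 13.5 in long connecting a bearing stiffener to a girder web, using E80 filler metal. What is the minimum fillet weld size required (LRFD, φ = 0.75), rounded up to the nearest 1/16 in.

w = 1/4 in

E80XX → F_EXX = 80 ksi.
Total weld length L = 27 in.
Required throat t_e = P_u / (φ × 0.6 F_EXX × L) = 142 / (0.75 × 0.6 × 80 × 27) = 0.1461 in.
Required leg w = t_e / 0.707 = 0.2066 in → use 1/4 in.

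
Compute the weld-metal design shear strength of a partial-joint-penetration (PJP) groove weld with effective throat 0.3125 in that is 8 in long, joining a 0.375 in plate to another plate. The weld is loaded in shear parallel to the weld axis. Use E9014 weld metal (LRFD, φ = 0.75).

φR_n ≈ 101 kip

E90XX → F_EXX = 90 ksi.
Effective throat (given) t_e = 0.3125 in.
A_we = 0.3125 × 8 = 2.5 in².
F_nw = 0.6 F_EXX = 54 ksi.
φR_n = 0.75 × 54 × 2.5 = 101.2 kip.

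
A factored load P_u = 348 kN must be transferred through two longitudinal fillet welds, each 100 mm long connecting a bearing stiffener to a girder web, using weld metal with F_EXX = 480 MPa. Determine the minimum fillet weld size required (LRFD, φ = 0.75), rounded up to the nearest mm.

Total weld length L = 200 mm.
Required throat t_e = P_u / (φ × 0.6 F_EXX × L) = 348 / (0.75 × 0.6 × 480 × 200 × 10⁻³) = 8.056 mm.
Required leg w = t_e / 0.707 = 11.39 mm → use 12 mm.

w = 12 mm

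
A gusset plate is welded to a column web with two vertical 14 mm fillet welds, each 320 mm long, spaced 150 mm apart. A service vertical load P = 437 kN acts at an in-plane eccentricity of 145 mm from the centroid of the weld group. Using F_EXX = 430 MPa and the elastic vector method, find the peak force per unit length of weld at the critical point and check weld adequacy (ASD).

Total weld length L_w = 640 mm. Treat welds as unit-width lines.
Polar moment about centroid: J = 2[d³/12 + d(b/2)²] = 2[320³/12 + 320×75²] = 9061000 mm³.
Direct shear f_v = P/L_w = 437×10³ / 640 = 682.8 N/mm (vertical).
Torsion M = P·e = 437×10³ × 145 = 63365000 N·mm.
Critical point at (x, y) = (75, 160) from centroid. f_tx = M·y/J = 1119 N/mm; f_ty = M·x/J = 524.5 N/mm.
Resultant f_max = √[f_tx² + (f_v + f_ty)²] = √[1119² + (682.8 + 524.5)²] = 1646 N/mm.
Capacity per unit length: r_n/Ω = (1/2.0) × 0.6 × 430 × (0.707 × 14) = 1277 N/mm.
1646 > 1277 → NOT adequate.

f_max ≈ 1650 N/mm; NOT adequate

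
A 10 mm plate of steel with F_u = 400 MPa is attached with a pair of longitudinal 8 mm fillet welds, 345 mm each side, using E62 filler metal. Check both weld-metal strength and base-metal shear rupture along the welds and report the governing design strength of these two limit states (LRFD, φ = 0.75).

E62XX → F_EXX = 620 MPa.
t_e = 0.707 × 8 = 5.656 mm; L = 690 mm.
Weld metal: φR_n = 0.75 × 0.6 × 620 × 5.656 × 690 × 10⁻³ = 1089 kN.
Base metal (shear rupture): φR_n = 0.75 × 0.6 × 400 × 10 × 690 × 10⁻³ = 1242 kN.
Governing: weld metal.

φR_n ≈ 1090 kN (weld metal governs)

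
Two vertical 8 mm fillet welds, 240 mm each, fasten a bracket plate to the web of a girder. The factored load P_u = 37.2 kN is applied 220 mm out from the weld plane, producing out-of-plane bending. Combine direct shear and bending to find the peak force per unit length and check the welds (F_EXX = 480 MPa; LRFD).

f_max ≈ 433 N/mm; adequate

L_w = 2 × 240 = 480 mm; section modulus (unit throat) S = 2 × L²/6 = 19200 mm².
Direct shear f_v = P/L_w = 37.2×10³/480 = 77.5 N/mm.
Moment M = P × e = 37.2×10³ × 220 = 8184000 N·mm; bending f_b = M/S = 426.2 N/mm.
f_max = √(f_v² + f_b²) = √(77.5² + 426.2²) = 433.2 N/mm.
φr_n = 0.75 × 0.6 × 480 × (0.707 × 8) = 1222 N/mm → adequate.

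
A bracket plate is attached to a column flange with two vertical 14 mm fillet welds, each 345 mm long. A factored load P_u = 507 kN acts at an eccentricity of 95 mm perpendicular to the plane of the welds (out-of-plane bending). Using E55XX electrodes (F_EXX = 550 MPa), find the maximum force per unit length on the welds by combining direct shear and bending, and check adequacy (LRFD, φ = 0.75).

f_max ≈ 1420 N/mm; adequate

L_w = 2 × 345 = 690 mm; section modulus (unit throat) S = 2 × L²/6 = 39680 mm².
Direct shear f_v = P/L_w = 507×10³/690 = 734.8 N/mm.
Moment M = P × e = 507×10³ × 95 = 48165000 N·mm; bending f_b = M/S = 1214 N/mm.
f_max = √(f_v² + f_b²) = √(734.8² + 1214²) = 1419 N/mm.
φr_n = 0.75 × 0.6 × 550 × (0.707 × 14) = 2450 N/mm → adequate.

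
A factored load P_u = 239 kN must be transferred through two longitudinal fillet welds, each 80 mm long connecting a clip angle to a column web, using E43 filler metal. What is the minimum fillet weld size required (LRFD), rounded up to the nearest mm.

w = 11 mm

E43XX → F_EXX = 430 MPa.
Total weld length L = 160 mm.
Required throat t_e = P_u / (φ × 0.6 F_EXX × L) = 239 / (0.75 × 0.6 × 430 × 160 × 10⁻³) = 7.72 mm.
Required leg w = t_e / 0.707 = 10.92 mm → use 11 mm.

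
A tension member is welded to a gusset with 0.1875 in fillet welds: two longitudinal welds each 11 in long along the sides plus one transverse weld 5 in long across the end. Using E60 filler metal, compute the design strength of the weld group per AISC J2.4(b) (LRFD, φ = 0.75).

E60XX → F_EXX = 60 ksi.
t_e = 0.707 × 0.1875 = 0.1326 in.
R_nwl = 0.6 × 60 × 0.1326 × 22 = 105 kips (longitudinal, 2 welds).
R_nwt = 0.6 × 60 × 0.1326 × 5 = 23.86 kips (transverse, base value).
(i) R_nwl + R_nwt = 128.9 kips; (ii) 0.85 R_nwl + 1.5 R_nwt = 125 kips.
R_n = max = 128.9 kips [governs: (i)]; φR_n = 96.64 kips.

φR_n ≈ 96.6 kips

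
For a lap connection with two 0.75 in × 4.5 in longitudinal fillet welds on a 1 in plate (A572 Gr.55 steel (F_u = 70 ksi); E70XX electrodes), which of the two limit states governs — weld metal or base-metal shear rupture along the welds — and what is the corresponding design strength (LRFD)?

E70XX → F_EXX = 70 ksi.
t_e = 0.707 × 0.75 = 0.5302 in; L = 9 in.
Weld metal: φR_n = 0.75 × 0.6 × 70 × 0.5302 × 9 = 150.3 kips.
Base metal (shear rupture): φR_n = 0.75 × 0.6 × 70 × 1 × 9 = 283.5 kips.
Governing: weld metal.

φR_n ≈ 150 kips (weld metal governs)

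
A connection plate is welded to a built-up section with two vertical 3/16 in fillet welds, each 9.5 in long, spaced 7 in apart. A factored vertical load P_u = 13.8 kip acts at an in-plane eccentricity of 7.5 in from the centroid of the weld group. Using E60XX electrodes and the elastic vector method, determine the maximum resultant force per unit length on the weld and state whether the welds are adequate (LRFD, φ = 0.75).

E60XX → F_EXX = 60 ksi.
Total weld length L_w = 19 in. Treat welds as unit-width lines.
Polar moment about centroid: J = 2[d³/12 + d(b/2)²] = 2[9.5³/12 + 9.5×3.5²] = 375.6 in³.
Direct shear f_v = P/L_w = 13.8 / 19 = 0.7263 kip/in (vertical).
Torsion M = P·e = 13.8 × 7.5 = 103.5 kip·in.
Critical point at (x, y) = (3.5, 4.75) from centroid. f_tx = M·y/J = 1.309 kip/in; f_ty = M·x/J = 0.9643 kip/in.
Resultant f_max = √[f_tx² + (f_v + f_ty)²] = √[1.309² + (0.7263 + 0.9643)²] = 2.138 kip/in.
Capacity per unit length: φr_n = 0.75 × 0.6 × 60 × (0.707 × 0.1875) = 3.579 kip/in.
2.138 ≤ 3.579 → adequate.

f_max ≈ 2.14 kip/in; adequate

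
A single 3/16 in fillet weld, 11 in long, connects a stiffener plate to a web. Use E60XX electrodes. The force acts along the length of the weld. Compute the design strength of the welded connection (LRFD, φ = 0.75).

φR_n ≈ 39.4 kip

E60XX → F_EXX = 60 ksi.
Effective throat t_e = 0.707 × 0.1875 = 0.1326 in.
Total length L = 11 in; A_we = 0.1326 × 11 = 1.458 in².
F_nw = 0.6 F_EXX = 0.6 × 60 = 36 ksi.
φR_n = 0.75 × 36 × 1.458 = 39.37 kip.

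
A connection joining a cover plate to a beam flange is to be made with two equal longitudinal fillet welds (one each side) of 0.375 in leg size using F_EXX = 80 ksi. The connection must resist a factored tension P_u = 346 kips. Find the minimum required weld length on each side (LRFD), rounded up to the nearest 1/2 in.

Throat t_e = 0.707 × 0.375 = 0.2651 in.
φr_n = 0.75 × 0.6 × 80 × 0.2651 = 9.544 kips/in.
L_req = P_u / φr_n = 346 / 9.544 = 36.25 in total.
Per side: 36.25 / 2 = 18.13 in.
Round up → use L = 18.5 in on each side.

L = 18.5 in on each side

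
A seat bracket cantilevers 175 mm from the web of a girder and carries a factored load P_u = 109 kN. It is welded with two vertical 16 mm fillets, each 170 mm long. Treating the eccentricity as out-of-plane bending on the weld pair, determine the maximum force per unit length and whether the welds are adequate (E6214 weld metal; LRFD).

f_max ≈ 2010 N/mm; adequate

E62XX → F_EXX = 620 MPa.
L_w = 2 × 170 = 340 mm; section modulus (unit throat) S = 2 × L²/6 = 9633 mm².
Direct shear f_v = P/L_w = 109×10³/340 = 320.6 N/mm.
Moment M = P × e = 109×10³ × 175 = 19075000 N·mm; bending f_b = M/S = 1980 N/mm.
f_max = √(f_v² + f_b²) = √(320.6² + 1980²) = 2006 N/mm.
φr_n = 0.75 × 0.6 × 620 × (0.707 × 16) = 3156 N/mm → adequate.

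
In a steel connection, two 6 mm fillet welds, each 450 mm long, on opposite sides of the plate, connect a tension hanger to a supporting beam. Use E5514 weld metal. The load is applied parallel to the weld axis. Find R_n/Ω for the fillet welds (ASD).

R_n/Ω ≈ 630 kN

E55XX → F_EXX = 550 MPa.
Effective throat t_e = 0.707 × 6 = 4.242 mm.
Total length L = 900 mm; A_we = 4.242 × 900 = 3818 mm².
F_nw = 0.6 F_EXX = 0.6 × 550 = 330 MPa.
R_n = 330 × 3818 × 10⁻³ = 1260 kN; R_n/Ω = 1260/2.0 = 629.9 kN.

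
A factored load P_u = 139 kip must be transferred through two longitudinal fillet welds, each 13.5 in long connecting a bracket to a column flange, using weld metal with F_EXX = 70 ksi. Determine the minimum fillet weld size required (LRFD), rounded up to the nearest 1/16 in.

w = 1/4 in

Total weld length L = 27 in.
Required throat t_e = P_u / (φ × 0.6 F_EXX × L) = 139 / (0.75 × 0.6 × 70 × 27) = 0.1634 in.
Required leg w = t_e / 0.707 = 0.2312 in → use 1/4 in.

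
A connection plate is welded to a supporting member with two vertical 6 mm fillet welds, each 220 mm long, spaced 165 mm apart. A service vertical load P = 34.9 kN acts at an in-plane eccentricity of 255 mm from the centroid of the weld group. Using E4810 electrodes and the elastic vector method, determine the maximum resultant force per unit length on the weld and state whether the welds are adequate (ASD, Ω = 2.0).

E48XX → F_EXX = 480 MPa.
Total weld length L_w = 440 mm. Treat welds as unit-width lines.
Polar moment about centroid: J = 2[d³/12 + d(b/2)²] = 2[220³/12 + 220×82.5²] = 4769000 mm³.
Direct shear f_v = P/L_w = 34.9×10³ / 440 = 79.32 N/mm (vertical).
Torsion M = P·e = 34.9×10³ × 255 = 8899500 N·mm.
Critical point at (x, y) = (82.5, 110) from centroid. f_tx = M·y/J = 205.3 N/mm; f_ty = M·x/J = 153.9 N/mm.
Resultant f_max = √[f_tx² + (f_v + f_ty)²] = √[205.3² + (79.32 + 153.9)²] = 310.7 N/mm.
Capacity per unit length: r_n/Ω = (1/2.0) × 0.6 × 480 × (0.707 × 6) = 610.8 N/mm.
310.7 ≤ 610.8 → adequate.

f_max ≈ 311 N/mm; adequate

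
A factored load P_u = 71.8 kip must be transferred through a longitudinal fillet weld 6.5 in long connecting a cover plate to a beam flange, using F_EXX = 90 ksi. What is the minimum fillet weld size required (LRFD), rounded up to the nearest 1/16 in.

w = 7/16 in

Total weld length L = 6.5 in.
Required throat t_e = P_u / (φ × 0.6 F_EXX × L) = 71.8 / (0.75 × 0.6 × 90 × 6.5) = 0.2727 in.
Required leg w = t_e / 0.707 = 0.3858 in → use 7/16 in.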